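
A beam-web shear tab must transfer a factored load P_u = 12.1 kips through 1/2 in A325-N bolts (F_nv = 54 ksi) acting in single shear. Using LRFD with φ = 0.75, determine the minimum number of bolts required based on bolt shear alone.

2 bolts

A_b = π·0.5²/4 = 0.1963 in².
Per-bolt design strength φR_n = 0.75 × 54 × 0.1963 × 1 = 7.952 kips.
n ≥ 12.1 / 7.952 = 1.522 → use 2 bolts.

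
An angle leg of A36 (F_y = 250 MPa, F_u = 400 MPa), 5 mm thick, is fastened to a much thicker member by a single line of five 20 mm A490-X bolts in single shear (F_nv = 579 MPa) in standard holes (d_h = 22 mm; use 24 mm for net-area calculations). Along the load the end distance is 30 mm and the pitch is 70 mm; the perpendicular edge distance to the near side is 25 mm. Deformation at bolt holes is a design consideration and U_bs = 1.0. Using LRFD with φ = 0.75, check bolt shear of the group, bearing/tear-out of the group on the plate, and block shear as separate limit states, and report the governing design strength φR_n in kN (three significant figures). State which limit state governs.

194 kN (block shear governs)

Bolt shear: A_b = π·20²/4 = 314.2 mm²; R_n = 579 × 314.2 × 5 × 1 / 1000 = 909.5 kN → 0.75 × 909.5 = 682 kN.
Bearing: edge l_c = 19, r_n = 45.6 kN; interior l_c = 48, r_n = 96 kN; R_n = 45.6 + 4·96 = 429.6 kN → 322 kN.
Block shear: A_gv = 1550, A_nv = 1010, A_nt = 65 mm²; R_n = min(0.6F_uA_nv, 0.6F_yA_gv) + U_bs·F_u·A_nt = 258.5 kN → 194 kN.
Block shear governs: 194 kN.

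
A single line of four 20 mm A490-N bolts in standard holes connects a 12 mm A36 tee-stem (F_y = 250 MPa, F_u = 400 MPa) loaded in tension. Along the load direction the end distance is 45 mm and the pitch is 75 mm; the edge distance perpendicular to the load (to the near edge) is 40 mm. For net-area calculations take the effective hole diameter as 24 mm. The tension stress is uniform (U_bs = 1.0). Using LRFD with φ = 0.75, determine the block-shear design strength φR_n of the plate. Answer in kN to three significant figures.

Shear plane L_v = 45 + 3·75 = 270 mm; A_gv = 270 × 12 = 3240 mm².
A_nv = (270 − 3.5·24) × 12 = 2232 mm².
A_nt = (40 − 0.5·24) × 12 = 336 mm².
0.6 F_u A_nv = 535.7 kN; 0.6 F_y A_gv = 486 kN → shear yielding governs the shear term.
R_n = 486 + 1.0 × 400 × 336 / 1000 = 620.4 kN.
Design strength φR_n = 0.75 × 620.4 = 465 kN.

465 kN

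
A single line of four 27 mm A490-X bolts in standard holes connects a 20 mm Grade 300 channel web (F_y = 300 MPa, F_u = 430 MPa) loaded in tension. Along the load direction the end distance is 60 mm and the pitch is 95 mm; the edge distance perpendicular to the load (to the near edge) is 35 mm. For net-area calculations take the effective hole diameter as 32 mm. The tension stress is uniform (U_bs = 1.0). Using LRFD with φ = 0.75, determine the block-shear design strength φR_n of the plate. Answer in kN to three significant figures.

Shear plane L_v = 60 + 3·95 = 345 mm; A_gv = 345 × 20 = 6900 mm².
A_nv = (345 − 3.5·32) × 20 = 4660 mm².
A_nt = (35 − 0.5·32) × 20 = 380 mm².
0.6 F_u A_nv = 1202 kN; 0.6 F_y A_gv = 1242 kN → shear rupture governs the shear term.
R_n = 1202 + 1.0 × 430 × 380 / 1000 = 1366 kN.
Design strength φR_n = 0.75 × 1366 = 1020 kN.

1020 kN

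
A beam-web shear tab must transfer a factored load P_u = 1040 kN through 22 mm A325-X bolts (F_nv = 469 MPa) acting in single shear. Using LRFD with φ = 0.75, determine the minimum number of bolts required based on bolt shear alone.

8 bolts

A_b = π·22²/4 = 380.1 mm².
Per-bolt design strength φR_n = 0.75 × 469 × 380.1 × 1 / 1000 = 133.7 kN.
n ≥ 1040 / 133.7 = 7.778 → use 8 bolts.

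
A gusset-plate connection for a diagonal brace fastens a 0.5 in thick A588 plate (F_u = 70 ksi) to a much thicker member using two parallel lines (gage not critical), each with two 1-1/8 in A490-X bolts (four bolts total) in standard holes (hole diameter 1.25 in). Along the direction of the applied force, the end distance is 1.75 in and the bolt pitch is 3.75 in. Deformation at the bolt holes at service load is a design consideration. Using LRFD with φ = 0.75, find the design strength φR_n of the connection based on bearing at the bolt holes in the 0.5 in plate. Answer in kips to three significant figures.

213 kips

Per bolt r_n = 1.2 l_c t F_u ≤ 2.4 d t F_u; upper limit = 2.4 × 1.125 × 0.5 × 70 = 94.5 kips.
Edge bolt: l_c = 1.75 − 1.25/2 = 1.125 in → 1.2 × 1.125 × 0.5 × 70 = 47.25 → r_n = 47.25 kips.
Interior bolts: l_c = 3.75 − 1.25 = 2.5 in → 1.2 × 2.5 × 0.5 × 70 = 105 → r_n = 94.5 kips.
R_n = 2 × 47.25 + 2 × 94.5 = 283.5 kips.
Design strength φR_n = 0.75 × 283.5 = 213 kips.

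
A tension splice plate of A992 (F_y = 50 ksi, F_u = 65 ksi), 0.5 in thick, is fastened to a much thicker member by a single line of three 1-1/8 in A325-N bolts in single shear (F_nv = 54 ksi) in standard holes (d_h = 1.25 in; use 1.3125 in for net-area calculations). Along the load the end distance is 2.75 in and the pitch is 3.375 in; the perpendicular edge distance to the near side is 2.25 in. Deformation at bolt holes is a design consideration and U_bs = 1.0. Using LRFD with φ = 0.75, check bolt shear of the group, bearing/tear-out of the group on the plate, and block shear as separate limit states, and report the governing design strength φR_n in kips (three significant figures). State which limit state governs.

Bolt shear: A_b = π·1.125²/4 = 0.994 in²; R_n = 54 × 0.994 × 3 × 1 = 161 kips → 0.75 × 161 = 121 kips.
Bearing: edge l_c = 2.125, r_n = 82.88 kips; interior l_c = 2.125, r_n = 82.88 kips; R_n = 82.88 + 2·82.88 = 248.6 kips → 186 kips.
Block shear: A_gv = 4.75, A_nv = 3.109, A_nt = 0.7969 in²; R_n = min(0.6F_uA_nv, 0.6F_yA_gv) + U_bs·F_u·A_nt = 173.1 kips → 130 kips.
Bolt shear governs: 121 kips.

121 kips (bolt shear governs)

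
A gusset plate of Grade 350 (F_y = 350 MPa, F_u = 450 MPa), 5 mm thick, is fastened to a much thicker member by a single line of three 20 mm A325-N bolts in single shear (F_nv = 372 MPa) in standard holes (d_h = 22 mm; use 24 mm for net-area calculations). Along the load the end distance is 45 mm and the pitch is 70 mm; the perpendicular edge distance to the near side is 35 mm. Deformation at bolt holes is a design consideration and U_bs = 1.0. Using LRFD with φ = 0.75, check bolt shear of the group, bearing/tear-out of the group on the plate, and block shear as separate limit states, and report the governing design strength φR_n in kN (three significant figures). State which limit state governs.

Bolt shear: A_b = π·20²/4 = 314.2 mm²; R_n = 372 × 314.2 × 3 × 1 / 1000 = 350.6 kN → 0.75 × 350.6 = 263 kN.
Bearing: edge l_c = 34, r_n = 91.8 kN; interior l_c = 48, r_n = 108 kN; R_n = 91.8 + 2·108 = 307.8 kN → 231 kN.
Block shear: A_gv = 925, A_nv = 625, A_nt = 115 mm²; R_n = min(0.6F_uA_nv, 0.6F_yA_gv) + U_bs·F_u·A_nt = 220.5 kN → 165 kN.
Block shear governs: 165 kN.

165 kN (block shear governs)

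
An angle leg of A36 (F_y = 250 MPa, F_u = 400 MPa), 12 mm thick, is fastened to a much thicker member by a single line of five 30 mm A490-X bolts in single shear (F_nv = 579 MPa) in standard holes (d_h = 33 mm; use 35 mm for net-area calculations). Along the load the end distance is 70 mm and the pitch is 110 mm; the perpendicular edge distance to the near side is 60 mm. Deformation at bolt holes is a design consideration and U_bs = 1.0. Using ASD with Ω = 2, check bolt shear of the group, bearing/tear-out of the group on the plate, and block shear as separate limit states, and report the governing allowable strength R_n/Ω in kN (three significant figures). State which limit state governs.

561 kN (block shear governs)

Bolt shear: A_b = π·30²/4 = 706.9 mm²; R_n = 579 × 706.9 × 5 × 1 / 1000 = 2046 kN → 2046 / 2 = 1020 kN.
Bearing: edge l_c = 53.5, r_n = 308.2 kN; interior l_c = 77, r_n = 345.6 kN; R_n = 308.2 + 4·345.6 = 1691 kN → 845 kN.
Block shear: A_gv = 6120, A_nv = 4230, A_nt = 510 mm²; R_n = min(0.6F_uA_nv, 0.6F_yA_gv) + U_bs·F_u·A_nt = 1122 kN → 561 kN.
Block shear governs: 561 kN.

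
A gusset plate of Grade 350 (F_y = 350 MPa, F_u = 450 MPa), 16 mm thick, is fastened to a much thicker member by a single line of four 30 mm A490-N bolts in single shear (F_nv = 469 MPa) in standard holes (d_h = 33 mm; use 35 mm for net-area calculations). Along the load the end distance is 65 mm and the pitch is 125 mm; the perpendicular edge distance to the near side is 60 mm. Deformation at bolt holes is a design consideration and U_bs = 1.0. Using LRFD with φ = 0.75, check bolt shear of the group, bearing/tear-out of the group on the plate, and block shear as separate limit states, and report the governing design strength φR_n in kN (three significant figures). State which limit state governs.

995 kN (bolt shear governs)

Bolt shear: A_b = π·30²/4 = 706.9 mm²; R_n = 469 × 706.9 × 4 × 1 / 1000 = 1326 kN → 0.75 × 1326 = 995 kN.
Bearing: edge l_c = 48.5, r_n = 419 kN; interior l_c = 92, r_n = 518.4 kN; R_n = 419 + 3·518.4 = 1974 kN → 1480 kN.
Block shear: A_gv = 7040, A_nv = 5080, A_nt = 680 mm²; R_n = min(0.6F_uA_nv, 0.6F_yA_gv) + U_bs·F_u·A_nt = 1678 kN → 1260 kN.
Bolt shear governs: 995 kN.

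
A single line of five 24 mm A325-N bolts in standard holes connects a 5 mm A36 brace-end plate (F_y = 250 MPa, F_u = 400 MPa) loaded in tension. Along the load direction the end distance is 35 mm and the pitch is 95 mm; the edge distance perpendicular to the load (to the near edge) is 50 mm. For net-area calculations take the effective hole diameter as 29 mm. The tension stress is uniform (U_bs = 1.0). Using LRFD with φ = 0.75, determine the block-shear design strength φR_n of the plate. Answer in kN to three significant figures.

Shear plane L_v = 35 + 4·95 = 415 mm; A_gv = 415 × 5 = 2075 mm².
A_nv = (415 − 4.5·29) × 5 = 1422 mm².
A_nt = (50 − 0.5·29) × 5 = 177.5 mm².
0.6 F_u A_nv = 341.4 kN; 0.6 F_y A_gv = 311.2 kN → shear yielding governs the shear term.
R_n = 311.2 + 1.0 × 400 × 177.5 / 1000 = 382.2 kN.
Design strength φR_n = 0.75 × 382.2 = 287 kN.

287 kN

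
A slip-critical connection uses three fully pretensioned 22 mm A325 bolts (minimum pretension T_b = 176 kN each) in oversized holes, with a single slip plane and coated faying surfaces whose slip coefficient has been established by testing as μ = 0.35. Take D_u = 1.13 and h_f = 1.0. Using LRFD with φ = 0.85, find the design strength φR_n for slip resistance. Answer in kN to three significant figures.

R_n = μ · D_u · h_f · T_b · n_s · n_b = 0.35 × 1.13 × 1.0 × 176 × 1 × 3 = 208.8 kN.
Design strength φR_n = 0.85 × 208.8 = 178 kN.

178 kN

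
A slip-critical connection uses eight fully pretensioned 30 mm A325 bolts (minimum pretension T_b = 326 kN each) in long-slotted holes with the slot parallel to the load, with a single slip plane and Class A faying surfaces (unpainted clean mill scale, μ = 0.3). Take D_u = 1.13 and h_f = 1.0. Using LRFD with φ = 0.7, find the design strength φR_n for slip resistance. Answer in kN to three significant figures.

619 kN

R_n = μ · D_u · h_f · T_b · n_s · n_b = 0.3 × 1.13 × 1.0 × 326 × 1 × 8 = 884.1 kN.
Design strength φR_n = 0.7 × 884.1 = 619 kN.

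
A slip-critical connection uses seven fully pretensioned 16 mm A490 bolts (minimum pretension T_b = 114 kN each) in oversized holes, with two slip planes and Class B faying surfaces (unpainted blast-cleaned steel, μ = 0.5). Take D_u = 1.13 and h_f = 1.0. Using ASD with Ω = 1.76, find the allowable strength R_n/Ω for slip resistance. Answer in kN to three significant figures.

512 kN

R_n = μ · D_u · h_f · T_b · n_s · n_b = 0.5 × 1.13 × 1.0 × 114 × 2 × 7 = 901.7 kN.
Allowable strength R_n/Ω = 901.7 / 1.76 = 512 kN.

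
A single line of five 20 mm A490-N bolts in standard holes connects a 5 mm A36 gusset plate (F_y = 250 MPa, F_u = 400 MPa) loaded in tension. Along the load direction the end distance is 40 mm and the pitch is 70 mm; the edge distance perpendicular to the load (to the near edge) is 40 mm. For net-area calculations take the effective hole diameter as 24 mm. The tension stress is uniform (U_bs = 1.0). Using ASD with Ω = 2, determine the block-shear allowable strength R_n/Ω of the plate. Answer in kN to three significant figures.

148 kN

Shear plane L_v = 40 + 4·70 = 320 mm; A_gv = 320 × 5 = 1600 mm².
A_nv = (320 − 4.5·24) × 5 = 1060 mm².
A_nt = (40 − 0.5·24) × 5 = 140 mm².
0.6 F_u A_nv = 254.4 kN; 0.6 F_y A_gv = 240 kN → shear yielding governs the shear term.
R_n = 240 + 1.0 × 400 × 140 / 1000 = 296 kN.
Allowable strength R_n/Ω = 296 / 2 = 148 kN.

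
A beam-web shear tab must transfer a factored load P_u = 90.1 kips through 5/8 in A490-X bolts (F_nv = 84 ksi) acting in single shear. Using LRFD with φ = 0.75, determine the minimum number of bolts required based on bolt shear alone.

A_b = π·0.625²/4 = 0.3068 in².
Per-bolt design strength φR_n = 0.75 × 84 × 0.3068 × 1 = 19.33 kips.
n ≥ 90.1 / 19.33 = 4.662 → use 5 bolts.

5 bolts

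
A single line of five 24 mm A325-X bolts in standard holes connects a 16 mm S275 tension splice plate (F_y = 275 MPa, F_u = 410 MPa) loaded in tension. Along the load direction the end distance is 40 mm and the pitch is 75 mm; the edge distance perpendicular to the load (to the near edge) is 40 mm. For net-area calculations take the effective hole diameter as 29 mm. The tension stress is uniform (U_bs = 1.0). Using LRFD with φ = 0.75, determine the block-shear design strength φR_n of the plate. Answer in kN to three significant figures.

744 kN

Shear plane L_v = 40 + 4·75 = 340 mm; A_gv = 340 × 16 = 5440 mm².
A_nv = (340 − 4.5·29) × 16 = 3352 mm².
A_nt = (40 − 0.5·29) × 16 = 408 mm².
0.6 F_u A_nv = 824.6 kN; 0.6 F_y A_gv = 897.6 kN → shear rupture governs the shear term.
R_n = 824.6 + 1.0 × 410 × 408 / 1000 = 991.9 kN.
Design strength φR_n = 0.75 × 991.9 = 744 kN.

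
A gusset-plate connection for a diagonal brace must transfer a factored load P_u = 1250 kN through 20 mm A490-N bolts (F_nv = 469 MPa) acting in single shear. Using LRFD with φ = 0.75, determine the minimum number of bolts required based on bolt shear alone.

12 bolts

A_b = π·20²/4 = 314.2 mm².
Per-bolt design strength φR_n = 0.75 × 469 × 314.2 × 1 / 1000 = 110.5 kN.
n ≥ 1250 / 110.5 = 11.31 → use 12 bolts.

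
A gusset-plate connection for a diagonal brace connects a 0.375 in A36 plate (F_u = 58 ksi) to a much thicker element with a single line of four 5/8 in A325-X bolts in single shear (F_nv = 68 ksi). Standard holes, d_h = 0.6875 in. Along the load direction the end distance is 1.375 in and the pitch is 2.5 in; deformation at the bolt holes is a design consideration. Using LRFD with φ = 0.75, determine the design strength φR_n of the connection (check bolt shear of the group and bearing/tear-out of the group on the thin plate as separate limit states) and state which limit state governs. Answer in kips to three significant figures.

Bolt shear: A_b = π·0.625²/4 = 0.3068 in²; R_n = 68 × 0.3068 × 4 × 1 = 83.45 kips → 0.75 × 83.45 = 62.6 kips.
Bearing (1.2 l_c t F_u ≤ 2.4 d t F_u): upper limit = 2.4·0.625·0.375·58 = 32.62 kips.
  Edge l_c = 1.375 − 0.6875/2 = 1.031 → r_n = 26.92 kips; interior l_c = 2.5 − 0.6875 = 1.812 → r_n = 32.62 kips.
  R_n,bearing = 1·26.92 + 3·32.62 = 124.8 kips → 0.75 × 124.8 = 93.6 kips.
Bolt shear governs: 62.6 kips.

62.6 kips (bolt shear governs)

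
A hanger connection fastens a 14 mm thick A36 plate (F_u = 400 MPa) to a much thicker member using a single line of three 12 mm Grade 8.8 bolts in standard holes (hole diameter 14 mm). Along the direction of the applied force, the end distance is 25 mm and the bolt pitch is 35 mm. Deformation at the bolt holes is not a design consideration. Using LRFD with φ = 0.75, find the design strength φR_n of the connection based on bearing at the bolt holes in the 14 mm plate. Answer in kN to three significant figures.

Per bolt r_n = 1.5 l_c t F_u ≤ 3.0 d t F_u; upper limit = 3.0 × 12 × 14 × 400 / 1000 = 201.6 kN.
Edge bolt: l_c = 25 − 14/2 = 18 mm → 1.5 × 18 × 14 × 400 / 1000 = 151.2 → r_n = 151.2 kN.
Interior bolts: l_c = 35 − 14 = 21 mm → 1.5 × 21 × 14 × 400 / 1000 = 176.4 → r_n = 176.4 kN.
R_n = 1 × 151.2 + 2 × 176.4 = 504 kN.
Design strength φR_n = 0.75 × 504 = 378 kN.

378 kN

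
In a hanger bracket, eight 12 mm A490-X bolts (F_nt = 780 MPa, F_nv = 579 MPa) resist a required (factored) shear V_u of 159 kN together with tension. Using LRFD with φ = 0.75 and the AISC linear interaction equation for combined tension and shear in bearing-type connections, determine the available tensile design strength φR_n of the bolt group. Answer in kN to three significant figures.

A_b = π·12²/4 = 113.1 mm²; f_rv = 159 × 1000 / (8 × 113.1) = 175.7 MPa.
F'_nt = 1.3 F_nt − (F_nt / φF_nv) f_rv = 1.3·780 − (780/(0.75·579))·175.7 = 698.3 MPa, capped at F_nt → F'_nt = 698.3 MPa.
R_n = F'_nt · A_b · n = 698.3 × 113.1 × 8 / 1000 = 631.8 kN.
Design strength φR_n = 0.75 × 631.8 = 474 kN.

474 kN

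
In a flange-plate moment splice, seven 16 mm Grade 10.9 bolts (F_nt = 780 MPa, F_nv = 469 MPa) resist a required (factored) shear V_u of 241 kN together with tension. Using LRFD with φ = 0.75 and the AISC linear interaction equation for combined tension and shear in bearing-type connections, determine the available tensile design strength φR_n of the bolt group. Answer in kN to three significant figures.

A_b = π·16²/4 = 201.1 mm²; f_rv = 241 × 1000 / (7 × 201.1) = 171.2 MPa.
F'_nt = 1.3 F_nt − (F_nt / φF_nv) f_rv = 1.3·780 − (780/(0.75·469))·171.2 = 634.3 MPa, capped at F_nt → F'_nt = 634.3 MPa.
R_n = F'_nt · A_b · n = 634.3 × 201.1 × 7 / 1000 = 892.7 kN.
Design strength φR_n = 0.75 × 892.7 = 670 kN.

670 kN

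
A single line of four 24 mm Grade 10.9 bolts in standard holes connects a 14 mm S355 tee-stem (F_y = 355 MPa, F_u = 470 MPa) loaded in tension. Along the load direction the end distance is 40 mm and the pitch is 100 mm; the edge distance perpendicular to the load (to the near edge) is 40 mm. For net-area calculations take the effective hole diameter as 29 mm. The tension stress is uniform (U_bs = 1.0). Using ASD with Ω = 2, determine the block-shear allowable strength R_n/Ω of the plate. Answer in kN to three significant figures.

555 kN

Shear plane L_v = 40 + 3·100 = 340 mm; A_gv = 340 × 14 = 4760 mm².
A_nv = (340 − 3.5·29) × 14 = 3339 mm².
A_nt = (40 − 0.5·29) × 14 = 357 mm².
0.6 F_u A_nv = 941.6 kN; 0.6 F_y A_gv = 1014 kN → shear rupture governs the shear term.
R_n = 941.6 + 1.0 × 470 × 357 / 1000 = 1109 kN.
Allowable strength R_n/Ω = 1109 / 2 = 555 kN.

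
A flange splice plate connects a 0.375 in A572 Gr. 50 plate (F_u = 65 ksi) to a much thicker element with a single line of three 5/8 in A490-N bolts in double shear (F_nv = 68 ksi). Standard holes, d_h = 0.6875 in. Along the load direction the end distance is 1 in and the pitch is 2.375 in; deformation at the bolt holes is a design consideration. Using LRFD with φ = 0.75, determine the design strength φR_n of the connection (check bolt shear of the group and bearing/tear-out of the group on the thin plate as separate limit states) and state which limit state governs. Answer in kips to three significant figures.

Bolt shear: A_b = π·0.625²/4 = 0.3068 in²; R_n = 68 × 0.3068 × 3 × 2 = 125.2 kips → 0.75 × 125.2 = 93.9 kips.
Bearing (1.2 l_c t F_u ≤ 2.4 d t F_u): upper limit = 2.4·0.625·0.375·65 = 36.56 kips.
  Edge l_c = 1 − 0.6875/2 = 0.6562 → r_n = 19.2 kips; interior l_c = 2.375 − 0.6875 = 1.688 → r_n = 36.56 kips.
  R_n,bearing = 1·19.2 + 2·36.56 = 92.32 kips → 0.75 × 92.32 = 69.2 kips.
Bearing governs: 69.2 kips.

69.2 kips (bearing governs)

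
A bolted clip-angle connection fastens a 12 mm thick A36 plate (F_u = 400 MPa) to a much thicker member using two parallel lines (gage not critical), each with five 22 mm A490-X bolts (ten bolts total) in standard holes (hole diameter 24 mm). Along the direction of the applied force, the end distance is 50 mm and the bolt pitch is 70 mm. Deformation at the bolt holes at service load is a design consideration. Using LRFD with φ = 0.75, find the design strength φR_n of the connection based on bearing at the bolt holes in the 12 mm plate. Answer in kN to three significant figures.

Per bolt r_n = 1.2 l_c t F_u ≤ 2.4 d t F_u; upper limit = 2.4 × 22 × 12 × 400 / 1000 = 253.4 kN.
Edge bolt: l_c = 50 − 24/2 = 38 mm → 1.2 × 38 × 12 × 400 / 1000 = 218.9 → r_n = 218.9 kN.
Interior bolts: l_c = 70 − 24 = 46 mm → 1.2 × 46 × 12 × 400 / 1000 = 265 → r_n = 253.4 kN.
R_n = 2 × 218.9 + 8 × 253.4 = 2465 kN.
Design strength φR_n = 0.75 × 2465 = 1850 kN.

1850 kN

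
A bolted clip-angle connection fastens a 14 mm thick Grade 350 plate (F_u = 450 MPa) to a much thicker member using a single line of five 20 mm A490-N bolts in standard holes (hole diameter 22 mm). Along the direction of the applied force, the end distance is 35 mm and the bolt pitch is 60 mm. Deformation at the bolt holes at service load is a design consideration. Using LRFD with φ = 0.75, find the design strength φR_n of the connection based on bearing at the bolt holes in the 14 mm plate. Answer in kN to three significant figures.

Per bolt r_n = 1.2 l_c t F_u ≤ 2.4 d t F_u; upper limit = 2.4 × 20 × 14 × 450 / 1000 = 302.4 kN.
Edge bolt: l_c = 35 − 22/2 = 24 mm → 1.2 × 24 × 14 × 450 / 1000 = 181.4 → r_n = 181.4 kN.
Interior bolts: l_c = 60 − 22 = 38 mm → 1.2 × 38 × 14 × 450 / 1000 = 287.3 → r_n = 287.3 kN.
R_n = 1 × 181.4 + 4 × 287.3 = 1331 kN.
Design strength φR_n = 0.75 × 1331 = 998 kN.

998 kN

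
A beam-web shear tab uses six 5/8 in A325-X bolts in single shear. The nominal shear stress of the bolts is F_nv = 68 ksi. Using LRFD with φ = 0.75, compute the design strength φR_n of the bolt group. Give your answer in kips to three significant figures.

A_b = π × 0.625² / 4 = 0.3068 in².
R_n = F_nv · A_b · n · n_s = 68 × 0.3068 × 6 × 1 = 125.2 kips.
Design strength φR_n = 0.75 × 125.2 = 93.9 kips.

93.9 kips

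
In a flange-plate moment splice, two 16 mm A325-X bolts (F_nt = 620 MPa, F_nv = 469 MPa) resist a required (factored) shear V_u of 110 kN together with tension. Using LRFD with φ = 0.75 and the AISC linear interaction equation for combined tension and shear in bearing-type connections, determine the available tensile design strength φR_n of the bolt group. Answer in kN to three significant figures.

97.7 kN

A_b = π·16²/4 = 201.1 mm²; f_rv = 110 × 1000 / (2 × 201.1) = 273.5 MPa.
F'_nt = 1.3 F_nt − (F_nt / φF_nv) f_rv = 1.3·620 − (620/(0.75·469))·273.5 = 323.8 MPa, capped at F_nt → F'_nt = 323.8 MPa.
R_n = F'_nt · A_b · n = 323.8 × 201.1 × 2 / 1000 = 130.2 kN.
Design strength φR_n = 0.75 × 130.2 = 97.7 kN.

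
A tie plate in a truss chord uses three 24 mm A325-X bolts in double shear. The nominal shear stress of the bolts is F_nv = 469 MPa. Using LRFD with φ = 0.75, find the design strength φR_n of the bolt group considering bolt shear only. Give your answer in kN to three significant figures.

955 kN

A_b = π × 24² / 4 = 452.4 mm².
R_n = F_nv · A_b · n · n_s = 469 × 452.4 × 3 × 2 / 1000 = 1273 kN.
Design strength φR_n = 0.75 × 1273 = 955 kN.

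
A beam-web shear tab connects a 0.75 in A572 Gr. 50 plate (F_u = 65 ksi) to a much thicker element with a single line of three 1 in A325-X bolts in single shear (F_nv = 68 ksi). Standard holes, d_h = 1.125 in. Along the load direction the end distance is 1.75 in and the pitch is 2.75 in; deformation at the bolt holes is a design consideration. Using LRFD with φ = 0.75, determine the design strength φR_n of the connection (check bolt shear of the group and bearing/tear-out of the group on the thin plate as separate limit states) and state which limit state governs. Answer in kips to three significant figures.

Bolt shear: A_b = π·1²/4 = 0.7854 in²; R_n = 68 × 0.7854 × 3 × 1 = 160.2 kips → 0.75 × 160.2 = 120 kips.
Bearing (1.2 l_c t F_u ≤ 2.4 d t F_u): upper limit = 2.4·1·0.75·65 = 117 kips.
  Edge l_c = 1.75 − 1.125/2 = 1.188 → r_n = 69.47 kips; interior l_c = 2.75 − 1.125 = 1.625 → r_n = 95.06 kips.
  R_n,bearing = 1·69.47 + 2·95.06 = 259.6 kips → 0.75 × 259.6 = 195 kips.
Bolt shear governs: 120 kips.

120 kips (bolt shear governs)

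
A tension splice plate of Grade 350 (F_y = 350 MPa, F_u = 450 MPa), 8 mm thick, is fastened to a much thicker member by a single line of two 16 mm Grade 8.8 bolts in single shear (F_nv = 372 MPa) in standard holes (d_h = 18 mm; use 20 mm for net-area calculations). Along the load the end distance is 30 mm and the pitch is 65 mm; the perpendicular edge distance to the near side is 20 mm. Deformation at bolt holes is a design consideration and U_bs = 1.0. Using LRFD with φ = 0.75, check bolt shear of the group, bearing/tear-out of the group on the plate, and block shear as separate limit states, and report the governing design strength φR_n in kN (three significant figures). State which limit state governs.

112 kN (bolt shear governs)

Bolt shear: A_b = π·16²/4 = 201.1 mm²; R_n = 372 × 201.1 × 2 × 1 / 1000 = 149.6 kN → 0.75 × 149.6 = 112 kN.
Bearing: edge l_c = 21, r_n = 90.72 kN; interior l_c = 47, r_n = 138.2 kN; R_n = 90.72 + 1·138.2 = 229 kN → 172 kN.
Block shear: A_gv = 760, A_nv = 520, A_nt = 80 mm²; R_n = min(0.6F_uA_nv, 0.6F_yA_gv) + U_bs·F_u·A_nt = 176.4 kN → 132 kN.
Bolt shear governs: 112 kN.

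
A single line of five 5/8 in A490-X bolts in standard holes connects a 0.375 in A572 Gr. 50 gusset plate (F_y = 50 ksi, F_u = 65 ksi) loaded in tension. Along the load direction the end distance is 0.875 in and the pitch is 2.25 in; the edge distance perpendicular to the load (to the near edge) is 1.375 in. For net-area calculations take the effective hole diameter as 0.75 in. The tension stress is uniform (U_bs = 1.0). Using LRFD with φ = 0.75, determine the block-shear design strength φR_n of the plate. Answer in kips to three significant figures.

Shear plane L_v = 0.875 + 4·2.25 = 9.875 in; A_gv = 9.875 × 0.375 = 3.703 in².
A_nv = (9.875 − 4.5·0.75) × 0.375 = 2.438 in².
A_nt = (1.375 − 0.5·0.75) × 0.375 = 0.375 in².
0.6 F_u A_nv = 95.06 kips; 0.6 F_y A_gv = 111.1 kips → shear rupture governs the shear term.
R_n = 95.06 + 1.0 × 65 × 0.375 = 119.4 kips.
Design strength φR_n = 0.75 × 119.4 = 89.6 kips.

89.6 kips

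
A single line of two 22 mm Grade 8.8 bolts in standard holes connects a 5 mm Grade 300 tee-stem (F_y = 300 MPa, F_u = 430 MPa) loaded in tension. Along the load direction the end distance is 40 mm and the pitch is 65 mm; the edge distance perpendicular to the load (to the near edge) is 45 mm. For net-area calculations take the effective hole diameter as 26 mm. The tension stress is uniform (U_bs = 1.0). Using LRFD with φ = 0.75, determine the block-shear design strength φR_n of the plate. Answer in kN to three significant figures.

115 kN

Shear plane L_v = 40 + 1·65 = 105 mm; A_gv = 105 × 5 = 525 mm².
A_nv = (105 − 1.5·26) × 5 = 330 mm².
A_nt = (45 − 0.5·26) × 5 = 160 mm².
0.6 F_u A_nv = 85.14 kN; 0.6 F_y A_gv = 94.5 kN → shear rupture governs the shear term.
R_n = 85.14 + 1.0 × 430 × 160 / 1000 = 153.9 kN.
Design strength φR_n = 0.75 × 153.9 = 115 kN.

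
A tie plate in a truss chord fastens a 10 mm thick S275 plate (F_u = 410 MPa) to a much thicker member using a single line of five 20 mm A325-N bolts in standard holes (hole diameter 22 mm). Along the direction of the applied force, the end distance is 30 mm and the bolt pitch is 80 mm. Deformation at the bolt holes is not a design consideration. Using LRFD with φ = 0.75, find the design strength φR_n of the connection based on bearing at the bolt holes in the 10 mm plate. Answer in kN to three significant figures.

826 kN

Per bolt r_n = 1.5 l_c t F_u ≤ 3.0 d t F_u; upper limit = 3.0 × 20 × 10 × 410 / 1000 = 246 kN.
Edge bolt: l_c = 30 − 22/2 = 19 mm → 1.5 × 19 × 10 × 410 / 1000 = 116.9 → r_n = 116.9 kN.
Interior bolts: l_c = 80 − 22 = 58 mm → 1.5 × 58 × 10 × 410 / 1000 = 356.7 → r_n = 246 kN.
R_n = 1 × 116.9 + 4 × 246 = 1101 kN.
Design strength φR_n = 0.75 × 1101 = 826 kN.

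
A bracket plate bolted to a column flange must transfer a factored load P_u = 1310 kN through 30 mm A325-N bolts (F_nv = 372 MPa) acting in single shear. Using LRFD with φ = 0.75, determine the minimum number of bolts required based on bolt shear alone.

7 bolts

A_b = π·30²/4 = 706.9 mm².
Per-bolt design strength φR_n = 0.75 × 372 × 706.9 × 1 / 1000 = 197.2 kN.
n ≥ 1310 / 197.2 = 6.643 → use 7 bolts.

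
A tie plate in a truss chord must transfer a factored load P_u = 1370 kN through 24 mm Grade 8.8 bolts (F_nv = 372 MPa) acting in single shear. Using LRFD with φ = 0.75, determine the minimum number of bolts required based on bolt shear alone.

11 bolts

A_b = π·24²/4 = 452.4 mm².
Per-bolt design strength φR_n = 0.75 × 372 × 452.4 × 1 / 1000 = 126.2 kN.
n ≥ 1370 / 126.2 = 10.85 → use 11 bolts.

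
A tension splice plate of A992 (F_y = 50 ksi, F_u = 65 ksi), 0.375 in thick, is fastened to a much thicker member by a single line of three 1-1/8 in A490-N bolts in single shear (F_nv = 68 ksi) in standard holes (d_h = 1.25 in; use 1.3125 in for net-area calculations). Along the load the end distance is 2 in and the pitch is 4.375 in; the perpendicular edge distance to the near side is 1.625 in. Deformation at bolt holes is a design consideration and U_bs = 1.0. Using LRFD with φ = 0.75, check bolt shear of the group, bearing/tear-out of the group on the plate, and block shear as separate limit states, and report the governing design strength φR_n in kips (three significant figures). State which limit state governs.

99.6 kips (block shear governs)

Bolt shear: A_b = π·1.125²/4 = 0.994 in²; R_n = 68 × 0.994 × 3 × 1 = 202.8 kips → 0.75 × 202.8 = 152 kips.
Bearing: edge l_c = 1.375, r_n = 40.22 kips; interior l_c = 3.125, r_n = 65.81 kips; R_n = 40.22 + 2·65.81 = 171.8 kips → 129 kips.
Block shear: A_gv = 4.031, A_nv = 2.801, A_nt = 0.3633 in²; R_n = min(0.6F_uA_nv, 0.6F_yA_gv) + U_bs·F_u·A_nt = 132.8 kips → 99.6 kips.
Block shear governs: 99.6 kips.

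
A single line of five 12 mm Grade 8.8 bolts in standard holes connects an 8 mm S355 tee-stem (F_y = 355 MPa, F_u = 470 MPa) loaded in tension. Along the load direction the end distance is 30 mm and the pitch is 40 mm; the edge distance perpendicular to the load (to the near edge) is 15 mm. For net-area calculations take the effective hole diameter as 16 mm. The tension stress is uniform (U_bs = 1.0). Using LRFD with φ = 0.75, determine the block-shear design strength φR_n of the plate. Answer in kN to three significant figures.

Shear plane L_v = 30 + 4·40 = 190 mm; A_gv = 190 × 8 = 1520 mm².
A_nv = (190 − 4.5·16) × 8 = 944 mm².
A_nt = (15 − 0.5·16) × 8 = 56 mm².
0.6 F_u A_nv = 266.2 kN; 0.6 F_y A_gv = 323.8 kN → shear rupture governs the shear term.
R_n = 266.2 + 1.0 × 470 × 56 / 1000 = 292.5 kN.
Design strength φR_n = 0.75 × 292.5 = 219 kN.

219 kN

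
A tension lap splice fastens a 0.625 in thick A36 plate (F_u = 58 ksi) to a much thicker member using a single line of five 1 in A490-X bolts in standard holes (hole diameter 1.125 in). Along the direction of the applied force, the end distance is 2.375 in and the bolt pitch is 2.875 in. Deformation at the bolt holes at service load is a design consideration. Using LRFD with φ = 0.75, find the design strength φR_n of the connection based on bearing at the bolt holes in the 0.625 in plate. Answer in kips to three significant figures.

288 kips

Per bolt r_n = 1.2 l_c t F_u ≤ 2.4 d t F_u; upper limit = 2.4 × 1 × 0.625 × 58 = 87 kips.
Edge bolt: l_c = 2.375 − 1.125/2 = 1.812 in → 1.2 × 1.812 × 0.625 × 58 = 78.84 → r_n = 78.84 kips.
Interior bolts: l_c = 2.875 − 1.125 = 1.75 in → 1.2 × 1.75 × 0.625 × 58 = 76.12 → r_n = 76.12 kips.
R_n = 1 × 78.84 + 4 × 76.12 = 383.3 kips.
Design strength φR_n = 0.75 × 383.3 = 288 kips.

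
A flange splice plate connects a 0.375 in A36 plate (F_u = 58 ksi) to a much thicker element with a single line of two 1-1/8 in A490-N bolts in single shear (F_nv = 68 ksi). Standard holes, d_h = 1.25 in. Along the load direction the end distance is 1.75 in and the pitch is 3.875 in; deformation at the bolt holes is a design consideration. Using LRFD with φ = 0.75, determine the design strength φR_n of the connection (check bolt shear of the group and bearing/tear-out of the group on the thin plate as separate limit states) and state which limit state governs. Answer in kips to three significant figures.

66.1 kips (bearing governs)

Bolt shear: A_b = π·1.125²/4 = 0.994 in²; R_n = 68 × 0.994 × 2 × 1 = 135.2 kips → 0.75 × 135.2 = 101 kips.
Bearing (1.2 l_c t F_u ≤ 2.4 d t F_u): upper limit = 2.4·1.125·0.375·58 = 58.72 kips.
  Edge l_c = 1.75 − 1.25/2 = 1.125 → r_n = 29.36 kips; interior l_c = 3.875 − 1.25 = 2.625 → r_n = 58.72 kips.
  R_n,bearing = 1·29.36 + 1·58.72 = 88.09 kips → 0.75 × 88.09 = 66.1 kips.
Bearing governs: 66.1 kips.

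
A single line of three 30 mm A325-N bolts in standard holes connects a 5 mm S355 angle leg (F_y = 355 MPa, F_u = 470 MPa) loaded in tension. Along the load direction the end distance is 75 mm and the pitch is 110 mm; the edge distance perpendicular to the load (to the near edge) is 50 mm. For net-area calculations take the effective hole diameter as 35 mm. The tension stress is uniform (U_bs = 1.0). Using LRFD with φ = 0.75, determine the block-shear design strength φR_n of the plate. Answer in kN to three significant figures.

Shear plane L_v = 75 + 2·110 = 295 mm; A_gv = 295 × 5 = 1475 mm².
A_nv = (295 − 2.5·35) × 5 = 1038 mm².
A_nt = (50 − 0.5·35) × 5 = 162.5 mm².
0.6 F_u A_nv = 292.6 kN; 0.6 F_y A_gv = 314.2 kN → shear rupture governs the shear term.
R_n = 292.6 + 1.0 × 470 × 162.5 / 1000 = 368.9 kN.
Design strength φR_n = 0.75 × 368.9 = 277 kN.

277 kN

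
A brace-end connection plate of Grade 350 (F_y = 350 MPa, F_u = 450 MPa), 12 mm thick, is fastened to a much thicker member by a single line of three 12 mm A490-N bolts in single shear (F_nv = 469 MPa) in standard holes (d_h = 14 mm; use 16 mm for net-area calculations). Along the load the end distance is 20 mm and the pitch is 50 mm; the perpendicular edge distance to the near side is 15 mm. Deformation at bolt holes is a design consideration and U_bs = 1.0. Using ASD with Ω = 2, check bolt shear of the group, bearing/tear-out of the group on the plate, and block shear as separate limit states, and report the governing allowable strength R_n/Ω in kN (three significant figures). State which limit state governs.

79.6 kN (bolt shear governs)

Bolt shear: A_b = π·12²/4 = 113.1 mm²; R_n = 469 × 113.1 × 3 × 1 / 1000 = 159.1 kN → 159.1 / 2 = 79.6 kN.
Bearing: edge l_c = 13, r_n = 84.24 kN; interior l_c = 36, r_n = 155.5 kN; R_n = 84.24 + 2·155.5 = 395.3 kN → 198 kN.
Block shear: A_gv = 1440, A_nv = 960, A_nt = 84 mm²; R_n = min(0.6F_uA_nv, 0.6F_yA_gv) + U_bs·F_u·A_nt = 297 kN → 148 kN.
Bolt shear governs: 79.6 kN.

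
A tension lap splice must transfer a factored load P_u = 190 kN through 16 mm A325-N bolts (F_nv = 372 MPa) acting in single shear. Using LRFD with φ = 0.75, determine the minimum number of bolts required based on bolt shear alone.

A_b = π·16²/4 = 201.1 mm².
Per-bolt design strength φR_n = 0.75 × 372 × 201.1 × 1 / 1000 = 56.1 kN.
n ≥ 190 / 56.1 = 3.387 → use 4 bolts.

4 bolts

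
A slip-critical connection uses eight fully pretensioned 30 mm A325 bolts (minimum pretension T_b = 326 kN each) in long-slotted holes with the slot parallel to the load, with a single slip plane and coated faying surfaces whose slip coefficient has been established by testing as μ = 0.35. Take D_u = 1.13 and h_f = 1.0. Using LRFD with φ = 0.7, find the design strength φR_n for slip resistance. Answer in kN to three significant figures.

722 kN

R_n = μ · D_u · h_f · T_b · n_s · n_b = 0.35 × 1.13 × 1.0 × 326 × 1 × 8 = 1031 kN.
Design strength φR_n = 0.7 × 1031 = 722 kN.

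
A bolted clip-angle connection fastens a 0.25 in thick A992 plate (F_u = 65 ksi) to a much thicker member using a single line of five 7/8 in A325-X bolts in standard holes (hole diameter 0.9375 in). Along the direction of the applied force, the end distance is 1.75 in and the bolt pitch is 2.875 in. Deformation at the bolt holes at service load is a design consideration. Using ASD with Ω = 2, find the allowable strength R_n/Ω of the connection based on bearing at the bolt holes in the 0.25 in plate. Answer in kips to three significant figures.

Per bolt r_n = 1.2 l_c t F_u ≤ 2.4 d t F_u; upper limit = 2.4 × 0.875 × 0.25 × 65 = 34.12 kips.
Edge bolt: l_c = 1.75 − 0.9375/2 = 1.281 in → 1.2 × 1.281 × 0.25 × 65 = 24.98 → r_n = 24.98 kips.
Interior bolts: l_c = 2.875 − 0.9375 = 1.938 in → 1.2 × 1.938 × 0.25 × 65 = 37.78 → r_n = 34.12 kips.
R_n = 1 × 24.98 + 4 × 34.12 = 161.5 kips.
Allowable strength R_n/Ω = 161.5 / 2 = 80.7 kips.

80.7 kips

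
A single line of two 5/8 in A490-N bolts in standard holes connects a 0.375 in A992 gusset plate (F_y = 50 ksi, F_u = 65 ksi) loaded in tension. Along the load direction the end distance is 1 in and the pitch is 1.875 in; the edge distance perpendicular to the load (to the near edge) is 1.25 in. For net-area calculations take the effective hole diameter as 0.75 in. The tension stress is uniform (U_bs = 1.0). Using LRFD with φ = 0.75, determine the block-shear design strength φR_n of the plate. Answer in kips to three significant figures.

Shear plane L_v = 1 + 1·1.875 = 2.875 in; A_gv = 2.875 × 0.375 = 1.078 in².
A_nv = (2.875 − 1.5·0.75) × 0.375 = 0.6562 in².
A_nt = (1.25 − 0.5·0.75) × 0.375 = 0.3281 in².
0.6 F_u A_nv = 25.59 kips; 0.6 F_y A_gv = 32.34 kips → shear rupture governs the shear term.
R_n = 25.59 + 1.0 × 65 × 0.3281 = 46.92 kips.
Design strength φR_n = 0.75 × 46.92 = 35.2 kips.

35.2 kips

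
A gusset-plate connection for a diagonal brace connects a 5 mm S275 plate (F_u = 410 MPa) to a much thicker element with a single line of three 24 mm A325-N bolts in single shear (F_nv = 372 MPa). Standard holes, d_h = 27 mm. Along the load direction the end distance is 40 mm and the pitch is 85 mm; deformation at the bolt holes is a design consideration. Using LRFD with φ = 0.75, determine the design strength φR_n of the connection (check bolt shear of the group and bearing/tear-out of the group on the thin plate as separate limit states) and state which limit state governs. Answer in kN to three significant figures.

Bolt shear: A_b = π·24²/4 = 452.4 mm²; R_n = 372 × 452.4 × 3 × 1 / 1000 = 504.9 kN → 0.75 × 504.9 = 379 kN.
Bearing (1.2 l_c t F_u ≤ 2.4 d t F_u): upper limit = 2.4·24·5·410 / 1000 = 118.1 kN.
  Edge l_c = 40 − 27/2 = 26.5 → r_n = 65.19 kN; interior l_c = 85 − 27 = 58 → r_n = 118.1 kN.
  R_n,bearing = 1·65.19 + 2·118.1 = 301.4 kN → 0.75 × 301.4 = 226 kN.
Bearing governs: 226 kN.

226 kN (bearing governs)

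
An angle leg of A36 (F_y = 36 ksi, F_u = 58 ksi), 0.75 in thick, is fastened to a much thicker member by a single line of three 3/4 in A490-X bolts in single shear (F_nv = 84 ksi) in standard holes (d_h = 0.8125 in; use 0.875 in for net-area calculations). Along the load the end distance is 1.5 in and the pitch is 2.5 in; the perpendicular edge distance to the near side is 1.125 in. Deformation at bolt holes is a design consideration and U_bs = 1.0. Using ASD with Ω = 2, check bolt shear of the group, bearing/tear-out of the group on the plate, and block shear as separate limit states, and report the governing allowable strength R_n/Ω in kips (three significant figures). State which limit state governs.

Bolt shear: A_b = π·0.75²/4 = 0.4418 in²; R_n = 84 × 0.4418 × 3 × 1 = 111.3 kips → 111.3 / 2 = 55.7 kips.
Bearing: edge l_c = 1.094, r_n = 57.09 kips; interior l_c = 1.688, r_n = 78.3 kips; R_n = 57.09 + 2·78.3 = 213.7 kips → 107 kips.
Block shear: A_gv = 4.875, A_nv = 3.234, A_nt = 0.5156 in²; R_n = min(0.6F_uA_nv, 0.6F_yA_gv) + U_bs·F_u·A_nt = 135.2 kips → 67.6 kips.
Bolt shear governs: 55.7 kips.

55.7 kips (bolt shear governs)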